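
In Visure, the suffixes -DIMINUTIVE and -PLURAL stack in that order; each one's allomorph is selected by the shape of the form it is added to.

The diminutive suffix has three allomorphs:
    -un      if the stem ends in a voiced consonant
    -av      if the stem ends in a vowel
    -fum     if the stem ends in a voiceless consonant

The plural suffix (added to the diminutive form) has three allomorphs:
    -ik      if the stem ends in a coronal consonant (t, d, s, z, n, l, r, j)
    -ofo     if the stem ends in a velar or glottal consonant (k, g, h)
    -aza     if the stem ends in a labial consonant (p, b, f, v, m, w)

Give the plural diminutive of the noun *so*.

soavaza

*so* — final sound /o/ (a vowel) → -av → *soav*.
The diminutive form *soav* — final consonant /v/ (labial) → -aza → *soavaza*.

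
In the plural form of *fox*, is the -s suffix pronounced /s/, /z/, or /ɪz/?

/ɪz/

The stem *fox* ends in a sibilant (/s, z, ʃ, ʒ, tʃ, dʒ/).
The plural suffix surfaces as /ɪz/ after sibilants, /s/ after other voiceless consonants, and /z/ after other voiced sounds.
So the plural -s on *fox* is pronounced /ɪz/.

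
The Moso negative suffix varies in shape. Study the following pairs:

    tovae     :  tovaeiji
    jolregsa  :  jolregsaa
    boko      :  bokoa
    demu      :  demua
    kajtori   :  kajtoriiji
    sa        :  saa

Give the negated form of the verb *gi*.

giiji

The suffix is conditioned by the last vowel: -iji when the last vowel of the stem is a front vowel (*tovae*, *kajtori*); -a when the last vowel of the stem is a back vowel (*jolregsa*, *boko*, *demu*, *sa*).
The last vowel of *gi* is /i/, which is a front vowel, so the suffix is -iji, giving *giiji*.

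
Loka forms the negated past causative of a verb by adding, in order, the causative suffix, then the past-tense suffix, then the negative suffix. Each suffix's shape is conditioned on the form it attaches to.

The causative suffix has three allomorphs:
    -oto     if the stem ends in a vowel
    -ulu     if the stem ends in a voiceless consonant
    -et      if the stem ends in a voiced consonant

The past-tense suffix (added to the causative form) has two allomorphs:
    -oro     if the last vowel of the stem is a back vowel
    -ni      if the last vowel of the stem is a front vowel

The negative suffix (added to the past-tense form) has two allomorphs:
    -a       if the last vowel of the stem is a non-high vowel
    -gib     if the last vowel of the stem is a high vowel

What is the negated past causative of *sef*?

Since the final sound of *sef* is /f/ (a voiceless consonant), it takes -ulu, giving *sefulu*.
The causative form *sefulu* — last vowel /u/ (a back vowel) → -oro → *sefuluoro*.
The past-tense form *sefuluoro* — last vowel /o/ (a non-high vowel) → -a → *sefuluoroa*.

sefuluoroa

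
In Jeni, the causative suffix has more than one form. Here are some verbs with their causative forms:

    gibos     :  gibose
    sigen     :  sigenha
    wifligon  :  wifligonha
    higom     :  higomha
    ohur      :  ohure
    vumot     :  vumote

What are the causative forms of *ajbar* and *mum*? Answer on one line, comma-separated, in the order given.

Looking at the final consonant of each stem: -ha when the stem ends in a nasal (*sigen*, *wifligon*, *higom*); -e when the stem ends in a non-nasal consonant (*gibos*, *ohur*, *vumot*).
*ajbar* — final consonant /r/ (non-nasal) → -e → *ajbare*.
*mum*: final consonant = /m/, a nasal → -ha → *mumha*.

ajbare, mumha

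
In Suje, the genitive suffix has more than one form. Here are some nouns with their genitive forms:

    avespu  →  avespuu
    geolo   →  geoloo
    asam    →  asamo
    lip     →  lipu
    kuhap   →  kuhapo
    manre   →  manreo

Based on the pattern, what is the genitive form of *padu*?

paduu

The suffix is conditioned by the last vowel: -u when the last vowel of the stem is a high vowel (*avespu*, *lip*); -o when the last vowel of the stem is a non-high vowel (*geolo*, *asam*, *kuhap*, *manre*).
*padu*: last vowel = /u/, a high vowel → -u → *paduu*.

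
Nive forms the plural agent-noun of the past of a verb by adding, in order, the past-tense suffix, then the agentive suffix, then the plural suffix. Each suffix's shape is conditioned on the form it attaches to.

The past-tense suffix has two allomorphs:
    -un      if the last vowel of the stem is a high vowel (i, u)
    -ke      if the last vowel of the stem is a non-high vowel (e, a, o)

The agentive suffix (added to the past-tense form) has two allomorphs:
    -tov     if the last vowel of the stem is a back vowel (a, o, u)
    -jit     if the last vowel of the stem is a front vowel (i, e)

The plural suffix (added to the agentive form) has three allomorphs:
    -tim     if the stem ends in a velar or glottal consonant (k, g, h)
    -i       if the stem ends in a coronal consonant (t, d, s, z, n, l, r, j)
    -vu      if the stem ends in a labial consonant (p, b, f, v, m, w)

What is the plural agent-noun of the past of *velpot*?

velpotkejiti

*velpot* — last vowel /o/ (a non-high vowel) → -ke → *velpotke*.
The last vowel of the past-tense form *velpotke* is /e/, which is a front vowel, so the agentive suffix is -jit, giving *velpotkejit*.
Since the final consonant of the agentive form *velpotkejit* is /t/ (coronal), it takes -i, giving *velpotkejiti*.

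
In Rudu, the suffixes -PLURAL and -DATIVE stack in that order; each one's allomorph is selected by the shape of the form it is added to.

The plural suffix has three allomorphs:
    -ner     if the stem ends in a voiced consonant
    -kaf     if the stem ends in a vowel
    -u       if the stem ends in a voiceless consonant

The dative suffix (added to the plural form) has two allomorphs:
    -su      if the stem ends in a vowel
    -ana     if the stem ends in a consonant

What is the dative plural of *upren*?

uprennerana

Since the final sound of *upren* is /n/ (a voiced consonant), it takes -ner, giving *uprenner*.
Since the final sound of the plural form *uprenner* is /r/ (a consonant), it takes -ana, giving *uprennerana*.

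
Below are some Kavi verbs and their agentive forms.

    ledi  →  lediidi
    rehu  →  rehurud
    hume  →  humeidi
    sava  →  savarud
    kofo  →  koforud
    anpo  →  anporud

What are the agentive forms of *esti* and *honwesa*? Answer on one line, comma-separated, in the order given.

estiidi, honwesarud

Looking at the last vowel of each stem: -idi when the last vowel of the stem is a front vowel (*ledi*, *hume*); -rud when the last vowel of the stem is a back vowel (*rehu*, *sava*, *kofo*, *anpo*).
Since the last vowel of *esti* is /i/ (a front vowel), it takes -idi, giving *estiidi*.
*honwesa*: last vowel = /a/, a back vowel → -rud → *honwesarud*.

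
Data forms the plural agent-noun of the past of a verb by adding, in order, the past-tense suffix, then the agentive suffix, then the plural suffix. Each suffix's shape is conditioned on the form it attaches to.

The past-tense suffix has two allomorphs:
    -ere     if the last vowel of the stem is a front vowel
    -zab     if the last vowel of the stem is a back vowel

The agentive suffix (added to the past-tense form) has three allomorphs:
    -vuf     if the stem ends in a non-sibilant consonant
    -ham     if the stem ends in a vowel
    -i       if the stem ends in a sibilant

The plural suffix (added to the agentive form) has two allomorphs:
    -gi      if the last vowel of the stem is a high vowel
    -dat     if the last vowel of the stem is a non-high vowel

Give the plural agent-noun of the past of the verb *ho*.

hozabvufgi

The last vowel of *ho* is /o/, which is a back vowel, so the past-tense suffix is -zab, giving *hozab*.
The final sound of the past-tense form *hozab* is /b/, which is a non-sibilant consonant, so the agentive suffix is -vuf, giving *hozabvuf*.
Since the last vowel of the agentive form *hozabvuf* is /u/ (a high vowel), it takes -gi, giving *hozabvufgi*.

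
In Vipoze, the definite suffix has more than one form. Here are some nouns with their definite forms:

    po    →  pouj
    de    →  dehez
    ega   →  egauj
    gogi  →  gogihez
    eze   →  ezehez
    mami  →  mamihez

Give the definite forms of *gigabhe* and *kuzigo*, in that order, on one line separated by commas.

Looking at the last vowel of each stem: -hez when the last vowel of the stem is a front vowel (*de*, *gogi*, *eze*, *mami*); -uj when the last vowel of the stem is a back vowel (*po*, *ega*).
Since the last vowel of *gigabhe* is /e/ (a front vowel), it takes -hez, giving *gigabhehez*.
*kuzigo*: last vowel = /o/, a back vowel → -uj → *kuzigouj*.

gigabhehez, kuzigouj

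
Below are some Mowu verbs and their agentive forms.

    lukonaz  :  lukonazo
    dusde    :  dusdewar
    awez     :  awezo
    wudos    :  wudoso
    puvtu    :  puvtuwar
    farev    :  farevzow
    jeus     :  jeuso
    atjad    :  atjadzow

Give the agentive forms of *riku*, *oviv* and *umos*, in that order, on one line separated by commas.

Looking at the final sound of each stem: -o when the stem ends in a sibilant (*lukonaz*, *awez*, *wudos*, *jeus*); -zow when the stem ends in a non-sibilant consonant (*farev*, *atjad*); -war when the stem ends in a vowel (*dusde*, *puvtu*).
*riku* — final sound /u/ (a vowel) → -war → *rikuwar*.
*oviv*: final sound = /v/, a non-sibilant consonant → -zow → *ovivzow*.
*umos*: final sound = /s/, a sibilant → -o → *umoso*.

rikuwar, ovivzow, umoso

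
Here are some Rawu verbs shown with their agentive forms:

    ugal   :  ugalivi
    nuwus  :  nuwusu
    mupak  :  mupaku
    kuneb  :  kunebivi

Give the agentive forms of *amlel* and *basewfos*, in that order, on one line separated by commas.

amlelivi, basewfosu

Looking at the final consonant of each stem: -u when the stem ends in a voiceless consonant (*nuwus*, *mupak*); -ivi when the stem ends in a voiced consonant (*ugal*, *kuneb*).
Since the final consonant of *amlel* is /l/ (voiced), it takes -ivi, giving *amlelivi*.
Since the final consonant of *basewfos* is /s/ (voiceless), it takes -u, giving *basewfosu*.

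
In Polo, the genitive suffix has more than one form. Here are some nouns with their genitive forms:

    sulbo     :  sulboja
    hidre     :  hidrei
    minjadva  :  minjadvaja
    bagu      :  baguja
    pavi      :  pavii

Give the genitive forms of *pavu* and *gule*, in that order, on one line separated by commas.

The alternation tracks the last vowel of the stem — -i when the last vowel of the stem is a front vowel (*hidre*, *pavi*); -ja when the last vowel of the stem is a back vowel (*sulbo*, *minjadva*, *bagu*).
*pavu*: last vowel = /u/, a back vowel → -ja → *pavuja*.
*gule*: last vowel = /e/, a front vowel → -i → *gulei*.

pavuja, gulei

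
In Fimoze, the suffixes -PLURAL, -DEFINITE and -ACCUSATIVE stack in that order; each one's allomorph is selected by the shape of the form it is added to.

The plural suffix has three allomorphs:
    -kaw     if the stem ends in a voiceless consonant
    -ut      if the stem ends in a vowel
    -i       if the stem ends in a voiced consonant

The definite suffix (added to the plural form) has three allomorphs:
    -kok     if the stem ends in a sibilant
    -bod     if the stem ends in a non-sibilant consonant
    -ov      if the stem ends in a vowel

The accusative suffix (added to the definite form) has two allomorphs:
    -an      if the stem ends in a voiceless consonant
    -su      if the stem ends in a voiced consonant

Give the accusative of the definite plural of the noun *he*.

heutbodsu

The final sound of *he* is /e/, which is a vowel, so the plural suffix is -ut, giving *heut*.
The plural form *heut*: final sound = /t/, a non-sibilant consonant → -bod → *heutbod*.
Since the final consonant of the definite form *heutbod* is /d/ (voiced), it takes -su, giving *heutbodsu*.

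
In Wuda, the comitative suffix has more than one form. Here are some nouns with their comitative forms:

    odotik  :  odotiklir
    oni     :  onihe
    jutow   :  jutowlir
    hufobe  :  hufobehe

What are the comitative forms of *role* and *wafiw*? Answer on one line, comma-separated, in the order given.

Looking at the final sound of each stem: -lir when the stem ends in a consonant (*odotik*, *jutow*); -he when the stem ends in a vowel (*oni*, *hufobe*).
The final sound of *role* is /e/, which is a vowel, so the suffix is -he, giving *rolehe*.
The final sound of *wafiw* is /w/, which is a consonant, so the suffix is -lir, giving *wafiwlir*.

rolehe, wafiwlir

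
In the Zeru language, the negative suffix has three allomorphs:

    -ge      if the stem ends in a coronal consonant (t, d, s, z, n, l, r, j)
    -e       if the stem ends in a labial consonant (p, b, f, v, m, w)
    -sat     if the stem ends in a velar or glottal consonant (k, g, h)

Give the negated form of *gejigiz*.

*gejigiz* — final consonant /z/ (coronal) → -ge → *gejigizge*.

gejigizge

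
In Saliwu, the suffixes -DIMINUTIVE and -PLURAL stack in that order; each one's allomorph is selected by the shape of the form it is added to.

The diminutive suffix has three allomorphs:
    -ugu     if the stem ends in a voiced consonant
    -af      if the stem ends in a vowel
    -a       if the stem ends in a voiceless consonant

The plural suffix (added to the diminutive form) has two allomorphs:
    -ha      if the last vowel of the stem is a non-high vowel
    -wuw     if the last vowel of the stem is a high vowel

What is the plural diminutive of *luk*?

lukaha

Since the final sound of *luk* is /k/ (a voiceless consonant), it takes -a, giving *luka*.
The last vowel of the diminutive form *luka* is /a/, which is a non-high vowel, so the plural suffix is -ha, giving *lukaha*.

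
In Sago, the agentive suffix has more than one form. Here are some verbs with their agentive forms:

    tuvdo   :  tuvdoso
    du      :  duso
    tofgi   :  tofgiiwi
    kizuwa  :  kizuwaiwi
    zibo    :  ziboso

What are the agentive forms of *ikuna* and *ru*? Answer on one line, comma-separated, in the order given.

ikunaiwi, ruso

Looking at the last vowel of each stem: -so when the last vowel of the stem is a rounded vowel (*tuvdo*, *du*, *zibo*); -iwi when the last vowel of the stem is an unrounded vowel (*tofgi*, *kizuwa*).
Since the last vowel of *ikuna* is /a/ (an unrounded vowel), it takes -iwi, giving *ikunaiwi*.
Since the last vowel of *ru* is /u/ (a rounded vowel), it takes -so, giving *ruso*.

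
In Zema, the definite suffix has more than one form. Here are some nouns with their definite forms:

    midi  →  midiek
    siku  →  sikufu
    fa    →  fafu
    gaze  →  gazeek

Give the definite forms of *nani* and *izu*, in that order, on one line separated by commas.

naniek, izufu

The alternation tracks the last vowel of the stem — -ek when the last vowel of the stem is a front vowel (*midi*, *gaze*); -fu when the last vowel of the stem is a back vowel (*siku*, *fa*).
*nani* — last vowel /i/ (a front vowel) → -ek → *naniek*.
*izu* — last vowel /u/ (a back vowel) → -fu → *izufu*.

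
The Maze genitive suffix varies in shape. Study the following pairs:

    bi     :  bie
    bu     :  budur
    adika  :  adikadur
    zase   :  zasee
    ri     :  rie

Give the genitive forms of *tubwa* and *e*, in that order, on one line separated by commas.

The alternation tracks the last vowel of the stem — -e when the last vowel of the stem is a front vowel (*bi*, *zase*, *ri*); -dur when the last vowel of the stem is a back vowel (*bu*, *adika*).
The last vowel of *tubwa* is /a/, which is a back vowel, so the suffix is -dur, giving *tubwadur*.
*e*: last vowel = /e/, a front vowel → -e → *ee*.

tubwadur, ee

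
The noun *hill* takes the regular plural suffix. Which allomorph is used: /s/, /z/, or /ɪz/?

/z/

The stem *hill* ends in a voiced non-sibilant sound.
The plural suffix surfaces as /ɪz/ after sibilants, /s/ after other voiceless consonants, and /z/ after other voiced sounds.
So the plural -s on *hill* is pronounced /z/.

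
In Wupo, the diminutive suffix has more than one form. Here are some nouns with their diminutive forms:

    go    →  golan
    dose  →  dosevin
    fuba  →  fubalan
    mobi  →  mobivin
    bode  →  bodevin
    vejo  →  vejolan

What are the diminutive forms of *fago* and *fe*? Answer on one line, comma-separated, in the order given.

fagolan, fevin

The pattern is front/back vowel harmony: -vin when the last vowel of the stem is a front vowel (*dose*, *mobi*, *bode*); -lan when the last vowel of the stem is a back vowel (*go*, *fuba*, *vejo*).
The last vowel of *fago* is /o/, which is a back vowel, so the suffix is -lan, giving *fagolan*.
*fe*: last vowel = /e/, a front vowel → -vin → *fevin*.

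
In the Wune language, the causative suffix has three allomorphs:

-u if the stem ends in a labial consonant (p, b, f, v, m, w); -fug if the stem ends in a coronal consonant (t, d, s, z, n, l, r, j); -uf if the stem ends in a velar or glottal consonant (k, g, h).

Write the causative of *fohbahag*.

Since the final consonant of *fohbahag* is /g/ (velar/glottal), it takes -uf, giving *fohbahaguf*.

fohbahaguf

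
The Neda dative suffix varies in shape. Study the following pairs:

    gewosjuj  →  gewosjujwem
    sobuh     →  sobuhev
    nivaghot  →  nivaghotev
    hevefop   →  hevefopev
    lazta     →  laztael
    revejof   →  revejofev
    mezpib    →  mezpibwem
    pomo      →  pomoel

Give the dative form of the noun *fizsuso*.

Looking at the final sound of each stem: -ev when the stem ends in a voiceless consonant (*sobuh*, *nivaghot*, *hevefop*, *revejof*); -wem when the stem ends in a voiced consonant (*gewosjuj*, *mezpib*); -el when the stem ends in a vowel (*lazta*, *pomo*).
*fizsuso* — final sound /o/ (a vowel) → -el → *fizsusoel*.

fizsusoel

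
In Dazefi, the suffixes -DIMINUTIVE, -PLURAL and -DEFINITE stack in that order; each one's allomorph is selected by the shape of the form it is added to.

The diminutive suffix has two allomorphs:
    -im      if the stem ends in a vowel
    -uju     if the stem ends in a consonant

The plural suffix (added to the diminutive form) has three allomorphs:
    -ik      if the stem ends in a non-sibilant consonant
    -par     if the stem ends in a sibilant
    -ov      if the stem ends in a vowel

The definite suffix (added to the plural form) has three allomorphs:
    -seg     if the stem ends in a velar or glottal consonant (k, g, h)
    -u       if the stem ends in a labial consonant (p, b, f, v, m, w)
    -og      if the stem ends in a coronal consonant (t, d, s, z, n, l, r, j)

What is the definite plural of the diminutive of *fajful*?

fajfulujuovu

Since the final sound of *fajful* is /l/ (a consonant), it takes -uju, giving *fajfuluju*.
The diminutive form *fajfuluju* — final sound /u/ (a vowel) → -ov → *fajfulujuov*.
The plural form *fajfulujuov* — final consonant /v/ (labial) → -u → *fajfulujuovu*.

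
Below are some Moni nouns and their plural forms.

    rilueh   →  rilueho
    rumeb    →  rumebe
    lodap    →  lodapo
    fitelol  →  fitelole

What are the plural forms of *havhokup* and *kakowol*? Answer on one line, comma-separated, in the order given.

havhokupo, kakowole

The alternation tracks the final consonant of the stem — -o when the stem ends in a voiceless consonant (*rilueh*, *lodap*); -e when the stem ends in a voiced consonant (*rumeb*, *fitelol*).
The final consonant of *havhokup* is /p/, which is voiceless, so the suffix is -o, giving *havhokupo*.
*kakowol*: final consonant = /l/, voiced → -e → *kakowole*.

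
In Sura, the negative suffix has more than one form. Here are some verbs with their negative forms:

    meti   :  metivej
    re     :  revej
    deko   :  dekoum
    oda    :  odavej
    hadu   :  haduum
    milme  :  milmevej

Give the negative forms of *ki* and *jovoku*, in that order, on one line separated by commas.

The alternation tracks the last vowel of the stem — -um when the last vowel of the stem is a rounded vowel (*deko*, *hadu*); -vej when the last vowel of the stem is an unrounded vowel (*meti*, *re*, *oda*, *milme*).
*ki*: last vowel = /i/, an unrounded vowel → -vej → *kivej*.
*jovoku*: last vowel = /u/, a rounded vowel → -um → *jovokuum*.

kivej, jovokuum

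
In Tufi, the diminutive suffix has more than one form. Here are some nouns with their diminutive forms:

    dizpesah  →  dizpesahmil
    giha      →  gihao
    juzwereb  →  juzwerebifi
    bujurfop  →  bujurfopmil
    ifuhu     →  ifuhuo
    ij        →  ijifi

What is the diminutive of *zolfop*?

zolfopmil

Looking at the final sound of each stem: -mil when the stem ends in a voiceless consonant (*dizpesah*, *bujurfop*); -ifi when the stem ends in a voiced consonant (*juzwereb*, *ij*); -o when the stem ends in a vowel (*giha*, *ifuhu*).
The final sound of *zolfop* is /p/, which is a voiceless consonant, so the suffix is -mil, giving *zolfopmil*.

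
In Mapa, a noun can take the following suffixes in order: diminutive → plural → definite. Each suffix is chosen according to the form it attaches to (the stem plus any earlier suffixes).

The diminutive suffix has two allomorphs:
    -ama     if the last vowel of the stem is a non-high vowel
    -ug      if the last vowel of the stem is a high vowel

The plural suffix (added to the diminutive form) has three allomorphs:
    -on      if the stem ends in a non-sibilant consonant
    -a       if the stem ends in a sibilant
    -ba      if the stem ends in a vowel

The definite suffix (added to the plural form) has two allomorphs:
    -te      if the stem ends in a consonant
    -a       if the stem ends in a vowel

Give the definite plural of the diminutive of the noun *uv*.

*uv*: last vowel = /u/, a high vowel → -ug → *uvug*.
The diminutive form *uvug* — final sound /g/ (a non-sibilant consonant) → -on → *uvugon*.
The final sound of the plural form *uvugon* is /n/, which is a consonant, so the definite suffix is -te, giving *uvugonte*.

uvugonte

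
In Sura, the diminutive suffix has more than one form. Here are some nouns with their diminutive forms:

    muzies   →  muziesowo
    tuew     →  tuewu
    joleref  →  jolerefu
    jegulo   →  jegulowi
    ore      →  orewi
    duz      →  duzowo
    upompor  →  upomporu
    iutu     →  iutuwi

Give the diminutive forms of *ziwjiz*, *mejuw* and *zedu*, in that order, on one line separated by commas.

The pattern is sibilance of the final sound: -owo when the stem ends in a sibilant (*muzies*, *duz*); -u when the stem ends in a non-sibilant consonant (*tuew*, *joleref*, *upompor*); -wi when the stem ends in a vowel (*jegulo*, *ore*, *iutu*).
The final sound of *ziwjiz* is /z/, which is a sibilant, so the suffix is -owo, giving *ziwjizowo*.
*mejuw* — final sound /w/ (a non-sibilant consonant) → -u → *mejuwu*.
The final sound of *zedu* is /u/, which is a vowel, so the suffix is -wi, giving *zeduwi*.

ziwjizowo, mejuwu, zeduwi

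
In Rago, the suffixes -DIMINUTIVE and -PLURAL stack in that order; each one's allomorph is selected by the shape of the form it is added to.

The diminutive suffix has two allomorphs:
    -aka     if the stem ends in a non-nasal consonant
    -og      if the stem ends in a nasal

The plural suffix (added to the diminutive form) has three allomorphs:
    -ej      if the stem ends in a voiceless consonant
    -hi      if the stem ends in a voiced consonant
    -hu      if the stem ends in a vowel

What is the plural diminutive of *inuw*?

inuwakahu

*inuw*: final consonant = /w/, non-nasal → -aka → *inuwaka*.
The final sound of the diminutive form *inuwaka* is /a/, which is a vowel, so the plural suffix is -hu, giving *inuwakahu*.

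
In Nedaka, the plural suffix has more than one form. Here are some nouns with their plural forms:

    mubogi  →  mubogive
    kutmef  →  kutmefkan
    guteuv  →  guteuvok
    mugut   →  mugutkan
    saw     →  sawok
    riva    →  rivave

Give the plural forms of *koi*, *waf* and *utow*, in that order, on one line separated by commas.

The suffix is conditioned by the final sound: -kan when the stem ends in a voiceless consonant (*kutmef*, *mugut*); -ok when the stem ends in a voiced consonant (*guteuv*, *saw*); -ve when the stem ends in a vowel (*mubogi*, *riva*).
Since the final sound of *koi* is /i/ (a vowel), it takes -ve, giving *koive*.
*waf* — final sound /f/ (a voiceless consonant) → -kan → *wafkan*.
*utow* — final sound /w/ (a voiced consonant) → -ok → *utowok*.

koive, wafkan, utowok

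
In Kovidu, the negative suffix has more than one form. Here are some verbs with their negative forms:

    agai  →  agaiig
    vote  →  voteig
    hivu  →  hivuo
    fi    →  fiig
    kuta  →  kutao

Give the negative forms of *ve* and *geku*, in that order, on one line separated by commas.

veig, gekuo

The pattern is front/back vowel harmony: -ig when the last vowel of the stem is a front vowel (*agai*, *vote*, *fi*); -o when the last vowel of the stem is a back vowel (*hivu*, *kuta*).
Since the last vowel of *ve* is /e/ (a front vowel), it takes -ig, giving *veig*.
The last vowel of *geku* is /u/, which is a back vowel, so the suffix is -o, giving *gekuo*.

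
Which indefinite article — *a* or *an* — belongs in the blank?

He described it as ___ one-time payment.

a

The indefinite article is chosen by the initial *sound* of the following word, not its spelling.
*one-time* begins with the sound /wʌ/ (*one* pronounced /wʌn/) — a consonant sound.
So the article is *a*: He described it as a one-time payment.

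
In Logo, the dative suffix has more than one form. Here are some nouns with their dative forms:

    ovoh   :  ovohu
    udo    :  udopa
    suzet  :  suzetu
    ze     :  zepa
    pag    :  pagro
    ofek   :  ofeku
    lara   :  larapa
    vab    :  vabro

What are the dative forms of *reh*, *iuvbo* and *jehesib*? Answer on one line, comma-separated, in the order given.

rehu, iuvbopa, jehesibro

The suffix is conditioned by the final sound: -u when the stem ends in a voiceless consonant (*ovoh*, *suzet*, *ofek*); -ro when the stem ends in a voiced consonant (*pag*, *vab*); -pa when the stem ends in a vowel (*udo*, *ze*, *lara*).
*reh*: final sound = /h/, a voiceless consonant → -u → *rehu*.
*iuvbo*: final sound = /o/, a vowel → -pa → *iuvbopa*.
The final sound of *jehesib* is /b/, which is a voiced consonant, so the suffix is -ro, giving *jehesibro*.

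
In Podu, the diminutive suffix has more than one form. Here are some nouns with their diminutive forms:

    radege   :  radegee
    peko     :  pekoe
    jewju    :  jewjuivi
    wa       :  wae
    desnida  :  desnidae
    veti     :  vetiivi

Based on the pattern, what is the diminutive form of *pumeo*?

pumeoe

Looking at the last vowel of each stem: -ivi when the last vowel of the stem is a high vowel (*jewju*, *veti*); -e when the last vowel of the stem is a non-high vowel (*radege*, *peko*, *wa*, *desnida*).
Since the last vowel of *pumeo* is /o/ (a non-high vowel), it takes -e, giving *pumeoe*.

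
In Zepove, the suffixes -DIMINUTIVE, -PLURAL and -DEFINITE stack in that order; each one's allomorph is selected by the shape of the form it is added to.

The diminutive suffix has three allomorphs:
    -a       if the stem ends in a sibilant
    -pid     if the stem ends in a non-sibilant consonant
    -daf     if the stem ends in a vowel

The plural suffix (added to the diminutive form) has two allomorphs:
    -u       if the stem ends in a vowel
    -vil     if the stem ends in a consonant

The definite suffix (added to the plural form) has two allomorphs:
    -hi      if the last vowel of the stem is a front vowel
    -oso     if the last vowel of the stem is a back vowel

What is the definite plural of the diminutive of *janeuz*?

janeuzauoso

*janeuz*: final sound = /z/, a sibilant → -a → *janeuza*.
The final sound of the diminutive form *janeuza* is /a/, which is a vowel, so the plural suffix is -u, giving *janeuzau*.
The plural form *janeuzau* — last vowel /u/ (a back vowel) → -oso → *janeuzauoso*.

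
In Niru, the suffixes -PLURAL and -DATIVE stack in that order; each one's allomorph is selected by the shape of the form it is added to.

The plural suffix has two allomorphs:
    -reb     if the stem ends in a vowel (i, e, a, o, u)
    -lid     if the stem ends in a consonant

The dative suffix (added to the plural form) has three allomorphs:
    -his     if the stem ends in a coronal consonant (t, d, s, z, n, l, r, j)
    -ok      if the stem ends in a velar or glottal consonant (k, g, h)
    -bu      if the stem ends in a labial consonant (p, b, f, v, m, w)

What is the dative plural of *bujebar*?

bujebarlidhis

*bujebar*: final sound = /r/, a consonant → -lid → *bujebarlid*.
The plural form *bujebarlid* — final consonant /d/ (coronal) → -his → *bujebarlidhis*.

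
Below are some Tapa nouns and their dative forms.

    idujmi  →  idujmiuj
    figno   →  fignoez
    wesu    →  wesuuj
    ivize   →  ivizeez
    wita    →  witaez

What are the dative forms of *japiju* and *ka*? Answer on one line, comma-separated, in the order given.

japijuuj, kaez

The suffix is conditioned by the last vowel: -uj when the last vowel of the stem is a high vowel (*idujmi*, *wesu*); -ez when the last vowel of the stem is a non-high vowel (*figno*, *ivize*, *wita*).
The last vowel of *japiju* is /u/, which is a high vowel, so the suffix is -uj, giving *japijuuj*.
*ka* — last vowel /a/ (a non-high vowel) → -ez → *kaez*.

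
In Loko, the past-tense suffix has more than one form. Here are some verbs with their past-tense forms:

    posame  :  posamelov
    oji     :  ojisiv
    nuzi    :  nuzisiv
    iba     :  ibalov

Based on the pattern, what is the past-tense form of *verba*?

verbalov

Looking at the last vowel of each stem: -siv when the last vowel of the stem is a high vowel (*oji*, *nuzi*); -lov when the last vowel of the stem is a non-high vowel (*posame*, *iba*).
The last vowel of *verba* is /a/, which is a non-high vowel, so the suffix is -lov, giving *verbalov*.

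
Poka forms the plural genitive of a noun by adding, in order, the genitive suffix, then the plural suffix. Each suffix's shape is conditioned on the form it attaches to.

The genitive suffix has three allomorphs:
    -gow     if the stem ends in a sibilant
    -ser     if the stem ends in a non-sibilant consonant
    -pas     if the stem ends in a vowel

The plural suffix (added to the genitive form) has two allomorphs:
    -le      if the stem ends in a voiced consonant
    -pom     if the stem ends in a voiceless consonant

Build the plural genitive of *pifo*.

*pifo*: final sound = /o/, a vowel → -pas → *pifopas*.
The genitive form *pifopas*: final consonant = /s/, voiceless → -pom → *pifopaspom*.

pifopaspom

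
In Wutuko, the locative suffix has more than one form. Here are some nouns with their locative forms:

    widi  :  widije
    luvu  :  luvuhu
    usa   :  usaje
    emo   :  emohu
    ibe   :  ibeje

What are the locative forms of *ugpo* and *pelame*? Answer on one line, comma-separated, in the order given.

ugpohu, pelameje

Looking at the last vowel of each stem: -hu when the last vowel of the stem is a rounded vowel (*luvu*, *emo*); -je when the last vowel of the stem is an unrounded vowel (*widi*, *usa*, *ibe*).
*ugpo*: last vowel = /o/, a rounded vowel → -hu → *ugpohu*.
*pelame*: last vowel = /e/, an unrounded vowel → -je → *pelameje*.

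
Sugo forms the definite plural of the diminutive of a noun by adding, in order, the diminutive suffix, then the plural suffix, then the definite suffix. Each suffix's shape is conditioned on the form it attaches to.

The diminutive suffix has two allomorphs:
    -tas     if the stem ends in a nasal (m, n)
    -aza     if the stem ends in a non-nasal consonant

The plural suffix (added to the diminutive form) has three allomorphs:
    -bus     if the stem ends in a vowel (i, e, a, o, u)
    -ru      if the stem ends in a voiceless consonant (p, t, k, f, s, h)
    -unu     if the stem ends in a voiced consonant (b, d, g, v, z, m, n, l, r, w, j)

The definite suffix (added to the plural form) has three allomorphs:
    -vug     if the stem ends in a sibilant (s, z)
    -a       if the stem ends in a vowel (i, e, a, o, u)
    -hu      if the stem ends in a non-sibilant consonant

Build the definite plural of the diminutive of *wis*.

wisazabusvug

*wis* — final consonant /s/ (non-nasal) → -aza → *wisaza*.
The diminutive form *wisaza* — final sound /a/ (a vowel) → -bus → *wisazabus*.
Since the final sound of the plural form *wisazabus* is /s/ (a sibilant), it takes -vug, giving *wisazabusvug*.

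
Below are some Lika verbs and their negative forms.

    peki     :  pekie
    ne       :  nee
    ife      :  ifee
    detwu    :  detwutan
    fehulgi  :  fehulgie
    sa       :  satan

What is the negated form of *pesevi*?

The pattern is front/back vowel harmony: -e when the last vowel of the stem is a front vowel (*peki*, *ne*, *ife*, *fehulgi*); -tan when the last vowel of the stem is a back vowel (*detwu*, *sa*).
Since the last vowel of *pesevi* is /i/ (a front vowel), it takes -e, giving *pesevie*.

pesevie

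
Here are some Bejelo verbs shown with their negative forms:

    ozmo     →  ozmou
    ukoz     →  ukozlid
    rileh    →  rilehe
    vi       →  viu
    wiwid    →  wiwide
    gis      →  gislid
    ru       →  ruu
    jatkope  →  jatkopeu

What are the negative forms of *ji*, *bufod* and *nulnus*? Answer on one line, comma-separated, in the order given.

jiu, bufode, nulnuslid

The alternation tracks the final sound of the stem — -lid when the stem ends in a sibilant (*ukoz*, *gis*); -e when the stem ends in a non-sibilant consonant (*rileh*, *wiwid*); -u when the stem ends in a vowel (*ozmo*, *vi*, *ru*, *jatkope*).
*ji* — final sound /i/ (a vowel) → -u → *jiu*.
The final sound of *bufod* is /d/, which is a non-sibilant consonant, so the suffix is -e, giving *bufode*.
Since the final sound of *nulnus* is /s/ (a sibilant), it takes -lid, giving *nulnuslid*.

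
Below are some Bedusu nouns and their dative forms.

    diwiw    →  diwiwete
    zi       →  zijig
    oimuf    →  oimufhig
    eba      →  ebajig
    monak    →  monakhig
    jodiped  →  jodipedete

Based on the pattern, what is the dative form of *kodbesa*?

kodbesajig

The pattern is voicing of the final sound: -hig when the stem ends in a voiceless consonant (*oimuf*, *monak*); -ete when the stem ends in a voiced consonant (*diwiw*, *jodiped*); -jig when the stem ends in a vowel (*zi*, *eba*).
Since the final sound of *kodbesa* is /a/ (a vowel), it takes -jig, giving *kodbesajig*.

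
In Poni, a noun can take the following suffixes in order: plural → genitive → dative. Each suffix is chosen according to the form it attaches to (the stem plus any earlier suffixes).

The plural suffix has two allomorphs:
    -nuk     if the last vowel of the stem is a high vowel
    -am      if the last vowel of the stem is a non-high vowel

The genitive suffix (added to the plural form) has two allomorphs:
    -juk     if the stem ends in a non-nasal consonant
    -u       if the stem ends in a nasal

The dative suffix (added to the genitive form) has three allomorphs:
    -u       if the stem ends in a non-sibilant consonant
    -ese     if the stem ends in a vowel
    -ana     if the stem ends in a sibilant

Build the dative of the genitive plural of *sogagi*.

sogaginukjuku

Since the last vowel of *sogagi* is /i/ (a high vowel), it takes -nuk, giving *sogaginuk*.
The plural form *sogaginuk* — final consonant /k/ (non-nasal) → -juk → *sogaginukjuk*.
The genitive form *sogaginukjuk* — final sound /k/ (a non-sibilant consonant) → -u → *sogaginukjuku*.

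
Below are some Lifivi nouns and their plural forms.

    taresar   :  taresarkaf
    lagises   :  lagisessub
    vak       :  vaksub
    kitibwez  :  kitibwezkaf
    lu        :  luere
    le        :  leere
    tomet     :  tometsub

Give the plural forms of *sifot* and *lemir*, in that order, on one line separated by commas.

The alternation tracks the final sound of the stem — -sub when the stem ends in a voiceless consonant (*lagises*, *vak*, *tomet*); -kaf when the stem ends in a voiced consonant (*taresar*, *kitibwez*); -ere when the stem ends in a vowel (*lu*, *le*).
*sifot* — final sound /t/ (a voiceless consonant) → -sub → *sifotsub*.
*lemir* — final sound /r/ (a voiced consonant) → -kaf → *lemirkaf*.

sifotsub, lemirkaf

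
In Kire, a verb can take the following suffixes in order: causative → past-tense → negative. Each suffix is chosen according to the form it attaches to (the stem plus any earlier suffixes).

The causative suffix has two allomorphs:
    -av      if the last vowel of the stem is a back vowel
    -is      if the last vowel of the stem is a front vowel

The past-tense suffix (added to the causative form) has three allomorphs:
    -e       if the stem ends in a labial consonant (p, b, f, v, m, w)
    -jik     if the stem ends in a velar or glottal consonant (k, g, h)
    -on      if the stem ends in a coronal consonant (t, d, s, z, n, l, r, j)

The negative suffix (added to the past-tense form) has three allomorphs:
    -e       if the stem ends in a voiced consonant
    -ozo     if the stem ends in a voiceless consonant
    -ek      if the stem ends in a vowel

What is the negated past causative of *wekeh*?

Since the last vowel of *wekeh* is /e/ (a front vowel), it takes -is, giving *wekehis*.
The causative form *wekehis*: final consonant = /s/, coronal → -on → *wekehison*.
The final sound of the past-tense form *wekehison* is /n/, which is a voiced consonant, so the negative suffix is -e, giving *wekehisone*.

wekehisone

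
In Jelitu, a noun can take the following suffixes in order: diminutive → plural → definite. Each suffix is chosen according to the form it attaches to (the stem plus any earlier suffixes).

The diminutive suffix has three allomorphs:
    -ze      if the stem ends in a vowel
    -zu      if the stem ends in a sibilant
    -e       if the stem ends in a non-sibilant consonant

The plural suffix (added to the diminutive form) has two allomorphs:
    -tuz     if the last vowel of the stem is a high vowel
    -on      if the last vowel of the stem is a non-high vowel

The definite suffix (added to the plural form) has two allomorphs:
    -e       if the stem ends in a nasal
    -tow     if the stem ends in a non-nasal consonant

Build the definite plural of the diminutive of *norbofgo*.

*norbofgo*: final sound = /o/, a vowel → -ze → *norbofgoze*.
The diminutive form *norbofgoze* — last vowel /e/ (a non-high vowel) → -on → *norbofgozeon*.
The plural form *norbofgozeon* — final consonant /n/ (a nasal) → -e → *norbofgozeone*.

norbofgozeone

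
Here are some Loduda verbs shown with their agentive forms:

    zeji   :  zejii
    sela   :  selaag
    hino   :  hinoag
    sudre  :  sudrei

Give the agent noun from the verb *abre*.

The suffix is conditioned by the last vowel: -i when the last vowel of the stem is a front vowel (*zeji*, *sudre*); -ag when the last vowel of the stem is a back vowel (*sela*, *hino*).
*abre* — last vowel /e/ (a front vowel) → -i → *abrei*.

abrei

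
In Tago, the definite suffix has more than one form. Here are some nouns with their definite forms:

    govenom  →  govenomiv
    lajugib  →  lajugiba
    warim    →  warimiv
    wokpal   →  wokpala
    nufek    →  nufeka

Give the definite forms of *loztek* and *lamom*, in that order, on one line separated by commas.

Looking at the final consonant of each stem: -iv when the stem ends in a nasal (*govenom*, *warim*); -a when the stem ends in a non-nasal consonant (*lajugib*, *wokpal*, *nufek*).
*loztek* — final consonant /k/ (non-nasal) → -a → *lozteka*.
*lamom*: final consonant = /m/, a nasal → -iv → *lamomiv*.

lozteka, lamomiv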